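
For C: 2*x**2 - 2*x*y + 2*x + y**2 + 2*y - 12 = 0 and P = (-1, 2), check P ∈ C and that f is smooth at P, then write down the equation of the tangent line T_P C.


Tangent line at P: -6*x + 8*y - 22 = 0.

Step 1: f(-1, 2) = 0, so P lies on C.
Step 2: partial derivatives
  f_x(x, y) = 4*x - 2*y + 2, f_y(x, y) = -2*x + 2*y + 2.
  f_x(P) = -6, f_y(P) = 8 (gradient nonzero, so P is smooth).
Step 3: tangent line at P: -6·(x − -1) + 8·(y − 2) = 0.
Expanding: -6*x + 8*y - 22 = 0.


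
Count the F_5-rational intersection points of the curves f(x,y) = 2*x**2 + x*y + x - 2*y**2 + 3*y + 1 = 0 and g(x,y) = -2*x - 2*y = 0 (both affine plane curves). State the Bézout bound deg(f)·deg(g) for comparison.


Common zeros: ∅; count = 0; Bézout bound = 2.

deg(f) = 2, deg(g) = 1, so Bézout bound = 2.
Scan x ∈ F_5. For each x, list the y ∈ F_5 with f(x, y) ≡ 0 and those with g(x, y) ≡ 0 (mod 5); the common zeros in that column are the intersection.
  x = 0: f ≡ 0 at y ∈ ∅; g ≡ 0 at y ∈ {0}; common: ∅.
  x = 1: f ≡ 0 at y ∈ ∅; g ≡ 0 at y ∈ {4}; common: ∅.
  x = 2: f ≡ 0 at y ∈ ∅; g ≡ 0 at y ∈ {3}; common: ∅.
  x = 3: f ≡ 0 at y ∈ ∅; g ≡ 0 at y ∈ {2}; common: ∅.
  x = 4: f ≡ 0 at y ∈ {3}; g ≡ 0 at y ∈ {1}; common: ∅.
Collecting: common zeros = ∅, so the count is 0.
Comparison with the Bézout bound: 0 ≤ 2 = deg(f)·deg(g), as expected for curves with no common component (the affine F_5-count falls short of the bound because intersections may lie at infinity, over extension fields, or carry multiplicity).


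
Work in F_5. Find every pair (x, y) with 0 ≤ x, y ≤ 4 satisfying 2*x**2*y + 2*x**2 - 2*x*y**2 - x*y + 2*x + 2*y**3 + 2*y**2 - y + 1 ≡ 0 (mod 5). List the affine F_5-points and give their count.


Affine F_5-points: {(0, 3), (1, 0), (3, 0), (3, 3), (3, 4)}; count = 5.

For each of the 25 pairs (x, y) ∈ F_5², evaluate f(x, y) mod 5. Record the zeros.
  x = 0: [0↦1, 1↦4, 2↦3, 3↦0, 4↦2]  zeros at y ∈ {3}
  x = 1: [0↦0, 1↦2, 2↦1, 3↦4, 4↦3]  zeros at y ∈ {0}
  x = 2: [0↦3, 1↦3, 2↦1, 3↦4, 4↦4]  zeros at y ∈ ∅
  x = 3: [0↦0, 1↦2, 2↦3, 3↦0, 4↦0]  zeros at y ∈ {0, 3, 4}
  x = 4: [0↦1, 1↦4, 2↦2, 3↦2, 4↦1]  zeros at y ∈ ∅
Collecting zeros: affine points = {(0, 3), (1, 0), (3, 0), (3, 3), (3, 4)}.
Total count |C(F_5)_aff| = 5.


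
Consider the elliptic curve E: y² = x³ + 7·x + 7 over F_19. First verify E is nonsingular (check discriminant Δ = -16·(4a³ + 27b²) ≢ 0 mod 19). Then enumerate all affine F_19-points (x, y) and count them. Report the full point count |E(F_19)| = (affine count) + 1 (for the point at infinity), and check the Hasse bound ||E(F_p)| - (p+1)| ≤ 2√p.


Affine points = {(0, 8), (0, 11), (3, 6), (3, 13), (4, 2), (4, 17), (7, 0), (8, 9), (8, 10), (9, 1), (9, 18), (11, 3), (11, 16), (16, 4), (16, 15), (17, 2), (17, 17)}; affine count = 17; |E(F_19)| = 18.

Discriminant check: Δ ∝ 4a³ + 27b² = 4·7³ + 27·7² = 4·343 + 27·49 ≡ 16 (mod 19). Nonzero ⇒ E is nonsingular.
For each x ∈ F_19, compute rhs = x³ + 7·x + 7 mod 19, then count y ∈ F_19 with y² ≡ rhs.
  x = 0: rhs = 7, matching y values: 8, 11 (2 points).
  x = 1: rhs = 15, matching y values: none (0 points).
  x = 2: rhs = 10, matching y values: none (0 points).
  x = 3: rhs = 17, matching y values: 6, 13 (2 points).
  x = 4: rhs = 4, matching y values: 2, 17 (2 points).
  x = 5: rhs = 15, matching y values: none (0 points).
  x = 6: rhs = 18, matching y values: none (0 points).
  x = 7: rhs = 0, matching y values: 0 (1 points).
  x = 8: rhs = 5, matching y values: 9, 10 (2 points).
  x = 9: rhs = 1, matching y values: 1, 18 (2 points).
  x = 10: rhs = 13, matching y values: none (0 points).
  x = 11: rhs = 9, matching y values: 3, 16 (2 points).
  x = 12: rhs = 14, matching y values: none (0 points).
  x = 13: rhs = 15, matching y values: none (0 points).
  x = 14: rhs = 18, matching y values: none (0 points).
  x = 15: rhs = 10, matching y values: none (0 points).
  x = 16: rhs = 16, matching y values: 4, 15 (2 points).
  x = 17: rhs = 4, matching y values: 2, 17 (2 points).
  x = 18: rhs = 18, matching y values: none (0 points).
Total affine count: 17.
Full point count |E(F_19)| = 17 + 1 = 18.
Hasse bound: |18 − (19+1)| = |-2| = 2 ≤ 2√19 ≈ 8.7178 ✓.


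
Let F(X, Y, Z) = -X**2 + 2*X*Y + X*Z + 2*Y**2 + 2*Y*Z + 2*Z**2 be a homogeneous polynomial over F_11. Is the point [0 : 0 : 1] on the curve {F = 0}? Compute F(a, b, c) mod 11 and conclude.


F(0,0,1) ≡ 2 (mod 11); P is NOT on the curve.

Evaluate F(0, 0, 1) term-by-term (mod 11).
  -X**2 ↦ -1·0·1·1 = 0
  2*X*Y ↦ 2·0·0·1 = 0
  X*Z ↦ 1·0·1·1 = 0
  2*Y**2 ↦ 2·1·0·1 = 0
  2*Y*Z ↦ 2·1·0·1 = 0
  2*Z**2 ↦ 2·1·1·1 = 2
Sum: F(0, 0, 1) = (0) + (0) + (0) + (0) + (0) + (2) = 2.
Reducing mod 11: 2 ≡ 2 (mod 11).
Since F(a, b, c) ≡ 2 ≠ 0 (mod 11), P does NOT lie on the curve.


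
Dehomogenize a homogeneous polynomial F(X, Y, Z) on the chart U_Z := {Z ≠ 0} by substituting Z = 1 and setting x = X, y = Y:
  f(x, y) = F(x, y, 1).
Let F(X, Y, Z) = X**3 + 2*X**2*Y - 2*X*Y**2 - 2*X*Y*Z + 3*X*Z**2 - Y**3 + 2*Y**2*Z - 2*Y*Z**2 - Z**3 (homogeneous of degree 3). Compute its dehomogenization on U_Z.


f(x, y) = x**3 + 2*x**2*y - 2*x*y**2 - 2*x*y + 3*x - y**3 + 2*y**2 - 2*y - 1

On U_Z we set Z = 1. Each monomial c·X^i·Y^j·Z^k in F becomes c·x^i·y^j·1^k = c·x^i·y^j.
Substituting Z = 1: F(X, Y, 1) = x**3 + 2*x**2*y - 2*x*y**2 - 2*x*y + 3*x - y**3 + 2*y**2 - 2*y - 1.
Note: deg(f) ≤ deg(F) = 3; strict inequality happens when F is divisible by Z (lost terms).


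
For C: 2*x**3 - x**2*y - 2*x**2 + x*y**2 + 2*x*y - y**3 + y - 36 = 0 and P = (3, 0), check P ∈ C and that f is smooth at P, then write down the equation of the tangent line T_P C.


Tangent line at P: 42*x - 2*y - 126 = 0.

Step 1: f(3, 0) = 0, so P lies on C.
Step 2: partial derivatives
  f_x(x, y) = 6*x**2 - 2*x*y - 4*x + y**2 + 2*y, f_y(x, y) = -x**2 + 2*x*y + 2*x - 3*y**2 + 1.
  f_x(P) = 42, f_y(P) = -2 (gradient nonzero, so P is smooth).
Step 3: tangent line at P: 42·(x − 3) + -2·(y − 0) = 0.
Expanding: 42*x - 2*y - 126 = 0.


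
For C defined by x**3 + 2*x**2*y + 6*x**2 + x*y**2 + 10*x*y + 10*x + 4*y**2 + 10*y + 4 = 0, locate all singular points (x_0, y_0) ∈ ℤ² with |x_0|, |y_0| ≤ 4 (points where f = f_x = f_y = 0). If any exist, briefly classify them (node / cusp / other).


Singular points: {(-3, 1)}; classification: node.

Compute partial derivatives:
  f_x = 3*x**2 + 4*x*y + 12*x + y**2 + 10*y + 10.
  f_y = 2*x**2 + 2*x*y + 10*x + 8*y + 10.
Scan x_0 ∈ {−4, ..., 4}. For each x_0, f_y(x_0, y) is a polynomial in y; find its integer roots y ∈ {−4, ..., 4}, then test f_x and f at those candidates.
  x = -4: f_y(-4, y) = 2; no integer root y with |y| ≤ 4.
  x = -3: f_y(-3, y) = 2*y - 2; vanishes at y ∈ {1}. (-3, 1): f_x = 0, f = 0 — SINGULAR.
  x = -2: f_y(-2, y) = 4*y - 2; no integer root y with |y| ≤ 4.
  x = -1: f_y(-1, y) = 6*y + 2; no integer root y with |y| ≤ 4.
  x = 0: f_y(0, y) = 8*y + 10; no integer root y with |y| ≤ 4.
  x = 1: f_y(1, y) = 10*y + 22; no integer root y with |y| ≤ 4.
  x = 2: f_y(2, y) = 12*y + 38; no integer root y with |y| ≤ 4.
  x = 3: f_y(3, y) = 14*y + 58; no integer root y with |y| ≤ 4.
  x = 4: f_y(4, y) = 16*y + 82; no integer root y with |y| ≤ 4.
Only singular point on the grid: (-3, 1).
Classify: substitute x = -3 + u, y = 1 + v and expand: f = u**3 + 2*u**2*v - u**2 + u*v**2 + v**2.
No constant or linear terms (consistent with a singular point). Quadratic part: -u**2 + v**2. Cubic part: u**3 + 2*u**2*v + u*v**2.
The quadratic part v**2 - u**2 = (v − u)(v + u) splits into two distinct linear factors, so there are two distinct tangent lines y − 1 = ±(x − -3) — this is a node (ordinary double point).
Classification: node.


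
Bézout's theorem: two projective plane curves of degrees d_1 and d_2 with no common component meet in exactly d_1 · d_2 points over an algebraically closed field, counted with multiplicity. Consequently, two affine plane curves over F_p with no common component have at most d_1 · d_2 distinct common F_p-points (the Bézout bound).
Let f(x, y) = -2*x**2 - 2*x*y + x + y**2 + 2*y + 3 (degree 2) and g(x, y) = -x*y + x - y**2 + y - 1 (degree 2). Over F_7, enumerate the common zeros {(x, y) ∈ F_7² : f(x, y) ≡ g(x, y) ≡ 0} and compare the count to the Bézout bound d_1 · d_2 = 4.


Common zeros: ∅; count = 0; Bézout bound = 4.

deg(f) = 2, deg(g) = 2, so Bézout bound = 4.
Scan x ∈ F_7. For each x, list the y ∈ F_7 with f(x, y) ≡ 0 and those with g(x, y) ≡ 0 (mod 7); the common zeros in that column are the intersection.
  x = 0: f ≡ 0 at y ∈ ∅; g ≡ 0 at y ∈ {3, 5}; common: ∅.
  x = 1: f ≡ 0 at y ∈ ∅; g ≡ 0 at y ∈ {0}; common: ∅.
  x = 2: f ≡ 0 at y ∈ {3, 6}; g ≡ 0 at y ∈ ∅; common: ∅.
  x = 3: f ≡ 0 at y ∈ {5, 6}; g ≡ 0 at y ∈ ∅; common: ∅.
  x = 4: f ≡ 0 at y ∈ ∅; g ≡ 0 at y ∈ {2}; common: ∅.
  x = 5: f ≡ 0 at y ∈ {0, 1}; g ≡ 0 at y ∈ {4, 6}; common: ∅.
  x = 6: f ≡ 0 at y ∈ {0, 3}; g ≡ 0 at y ∈ ∅; common: ∅.
Collecting: common zeros = ∅, so the count is 0.
Comparison with the Bézout bound: 0 ≤ 4 = deg(f)·deg(g), as expected for curves with no common component (the affine F_7-count falls short of the bound because intersections may lie at infinity, over extension fields, or carry multiplicity).


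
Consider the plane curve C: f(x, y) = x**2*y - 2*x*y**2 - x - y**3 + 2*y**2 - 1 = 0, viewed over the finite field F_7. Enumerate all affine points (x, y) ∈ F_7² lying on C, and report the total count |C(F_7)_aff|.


Affine F_7-points: {(0, 1), (3, 1), (5, 4), (6, 0)}; count = 4.

For each of the 49 pairs (x, y) ∈ F_7², evaluate f(x, y) mod 7. Record the zeros.
  x = 0: [0↦6, 1↦0, 2↦6, 3↦4, 4↦2, 5↦1, 6↦2]  zeros at y ∈ {1}
  x = 1: [0↦5, 1↦5, 2↦6, 3↦2, 4↦1, 5↦4, 6↦5]  zeros at y ∈ ∅
  x = 2: [0↦4, 1↦5, 2↦3, 3↦6, 4↦1, 5↦3, 6↦6]  zeros at y ∈ ∅
  x = 3: [0↦3, 1↦0, 2↦4, 3↦2, 4↦2, 5↦5, 6↦5]  zeros at y ∈ {1}
  x = 4: [0↦2, 1↦4, 2↦2, 3↦4, 4↦4, 5↦3, 6↦2]  zeros at y ∈ ∅
  x = 5: [0↦1, 1↦3, 2↦4, 3↦5, 4↦0, 5↦4, 6↦4]  zeros at y ∈ {4}
  x = 6: [0↦0, 1↦4, 2↦3, 3↦5, 4↦4, 5↦1, 6↦4]  zeros at y ∈ {0}
Collecting zeros: affine points = {(0, 1), (3, 1), (5, 4), (6, 0)}.
Total count |C(F_7)_aff| = 4.


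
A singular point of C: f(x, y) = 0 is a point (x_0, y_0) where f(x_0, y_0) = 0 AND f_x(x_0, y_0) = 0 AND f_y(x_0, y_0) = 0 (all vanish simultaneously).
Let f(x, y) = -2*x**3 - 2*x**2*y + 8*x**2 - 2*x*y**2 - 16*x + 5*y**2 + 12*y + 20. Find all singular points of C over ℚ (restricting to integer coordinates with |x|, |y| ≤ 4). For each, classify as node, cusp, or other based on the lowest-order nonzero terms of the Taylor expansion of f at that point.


Singular points: {(2, -2)}; classification: cusp.

Compute partial derivatives:
  f_x = -6*x**2 - 4*x*y + 16*x - 2*y**2 - 16.
  f_y = -2*x**2 - 4*x*y + 10*y + 12.
Scan x_0 ∈ {−4, ..., 4}. For each x_0, f_y(x_0, y) is a polynomial in y; find its integer roots y ∈ {−4, ..., 4}, then test f_x and f at those candidates.
  x = -4: f_y(-4, y) = 26*y - 20; no integer root y with |y| ≤ 4.
  x = -3: f_y(-3, y) = 22*y - 6; no integer root y with |y| ≤ 4.
  x = -2: f_y(-2, y) = 18*y + 4; no integer root y with |y| ≤ 4.
  x = -1: f_y(-1, y) = 14*y + 10; no integer root y with |y| ≤ 4.
  x = 0: f_y(0, y) = 10*y + 12; no integer root y with |y| ≤ 4.
  x = 1: f_y(1, y) = 6*y + 10; no integer root y with |y| ≤ 4.
  x = 2: f_y(2, y) = 2*y + 4; vanishes at y ∈ {-2}. (2, -2): f_x = 0, f = 0 — SINGULAR.
  x = 3: f_y(3, y) = -2*y - 6; vanishes at y ∈ {-3}. (3, -3): f_x = -4 ≠ 0.
  x = 4: f_y(4, y) = -6*y - 20; no integer root y with |y| ≤ 4.
Only singular point on the grid: (2, -2).
Classify: substitute x = 2 + u, y = -2 + v and expand: f = -2*u**3 - 2*u**2*v - 2*u*v**2 + v**2.
No constant or linear terms (consistent with a singular point). Quadratic part: v**2. Cubic part: -2*u**3 - 2*u**2*v - 2*u*v**2.
The quadratic part v**2 is a perfect square, so there is a single (double) tangent line v = 0, i.e. y = -2. Restricting the cubic part to that line (v = 0) leaves -2*u**3 ≠ 0, so f is not divisible by v and the branch is v² ≈ 2*u**3 to lowest order — this is a cusp.
Classification: cusp.


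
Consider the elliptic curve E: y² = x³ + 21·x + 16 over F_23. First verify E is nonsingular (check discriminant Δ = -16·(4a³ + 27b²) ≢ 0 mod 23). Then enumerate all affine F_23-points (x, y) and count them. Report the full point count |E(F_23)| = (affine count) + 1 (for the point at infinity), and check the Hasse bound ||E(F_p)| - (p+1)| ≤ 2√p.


Affine points = {(0, 4), (0, 19), (4, 7), (4, 16), (5, 4), (5, 19), (6, 6), (6, 17), (7, 0), (8, 11), (8, 12), (12, 8), (12, 15), (13, 5), (13, 18), (14, 8), (14, 15), (15, 7), (15, 16), (16, 3), (16, 20), (18, 4), (18, 19), (19, 11), (19, 12), (20, 8), (20, 15), (21, 9), (21, 14)}; affine count = 29; |E(F_23)| = 30.

Discriminant check: Δ ∝ 4a³ + 27b² = 4·21³ + 27·16² = 4·9261 + 27·256 ≡ 3 (mod 23). Nonzero ⇒ E is nonsingular.
For each x ∈ F_23, compute rhs = x³ + 21·x + 16 mod 23, then count y ∈ F_23 with y² ≡ rhs.
  x = 0: rhs = 16, matching y values: 4, 19 (2 points).
  x = 1: rhs = 15, matching y values: none (0 points).
  x = 2: rhs = 20, matching y values: none (0 points).
  x = 3: rhs = 14, matching y values: none (0 points).
  x = 4: rhs = 3, matching y values: 7, 16 (2 points).
  x = 5: rhs = 16, matching y values: 4, 19 (2 points).
  x = 6: rhs = 13, matching y values: 6, 17 (2 points).
  x = 7: rhs = 0, matching y values: 0 (1 points).
  x = 8: rhs = 6, matching y values: 11, 12 (2 points).
  x = 9: rhs = 14, matching y values: none (0 points).
  x = 10: rhs = 7, matching y values: none (0 points).
  x = 11: rhs = 14, matching y values: none (0 points).
  x = 12: rhs = 18, matching y values: 8, 15 (2 points).
  x = 13: rhs = 2, matching y values: 5, 18 (2 points).
  x = 14: rhs = 18, matching y values: 8, 15 (2 points).
  x = 15: rhs = 3, matching y values: 7, 16 (2 points).
  x = 16: rhs = 9, matching y values: 3, 20 (2 points).
  x = 17: rhs = 19, matching y values: none (0 points).
  x = 18: rhs = 16, matching y values: 4, 19 (2 points).
  x = 19: rhs = 6, matching y values: 11, 12 (2 points).
  x = 20: rhs = 18, matching y values: 8, 15 (2 points).
  x = 21: rhs = 12, matching y values: 9, 14 (2 points).
  x = 22: rhs = 17, matching y values: none (0 points).
Total affine count: 29.
Full point count |E(F_23)| = 29 + 1 = 30.
Hasse bound: |30 − (23+1)| = |6| = 6 ≤ 2√23 ≈ 9.5917 ✓.


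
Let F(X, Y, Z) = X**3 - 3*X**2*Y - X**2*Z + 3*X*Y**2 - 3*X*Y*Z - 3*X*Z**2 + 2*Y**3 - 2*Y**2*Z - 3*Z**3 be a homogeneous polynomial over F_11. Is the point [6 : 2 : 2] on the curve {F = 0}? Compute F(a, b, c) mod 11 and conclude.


F(6,2,2) ≡ 8 (mod 11); P is NOT on the curve.

Evaluate F(6, 2, 2) term-by-term (mod 11).
  X**3 ↦ 1·216·1·1 = 216
  -3*X**2*Y ↦ -3·36·2·1 = -216
  -X**2*Z ↦ -1·36·1·2 = -72
  3*X*Y**2 ↦ 3·6·4·1 = 72
  -3*X*Y*Z ↦ -3·6·2·2 = -72
  -3*X*Z**2 ↦ -3·6·1·4 = -72
  2*Y**3 ↦ 2·1·8·1 = 16
  -2*Y**2*Z ↦ -2·1·4·2 = -16
  -3*Z**3 ↦ -3·1·1·8 = -24
Sum: F(6, 2, 2) = (216) + (-216) + (-72) + (72) + (-72) + (-72) + (16) + (-16) + (-24) = -168.
Reducing mod 11: -168 ≡ 8 (mod 11).
Since F(a, b, c) ≡ 8 ≠ 0 (mod 11), P does NOT lie on the curve.


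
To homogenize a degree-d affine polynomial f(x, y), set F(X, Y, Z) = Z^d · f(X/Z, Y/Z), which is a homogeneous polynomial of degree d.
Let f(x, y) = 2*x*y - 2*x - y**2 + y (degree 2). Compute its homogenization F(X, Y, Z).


F(X, Y, Z) = 2*X*Y - 2*X*Z - Y**2 + Y*Z

deg(f) = 2.
Substitute x = X/Z, y = Y/Z into f, then multiply by Z^2.
  monomial 2·x^1·y^1 ↦ 2·X^1·Y^1·Z^0.
  monomial -2·x^1·y^0 ↦ -2·X^1·Y^0·Z^1.
  monomial -1·x^0·y^2 ↦ -1·X^0·Y^2·Z^0.
  monomial 1·x^0·y^1 ↦ 1·X^0·Y^1·Z^1.
Collecting: F(X, Y, Z) = 2*X*Y - 2*X*Z - Y**2 + Y*Z.


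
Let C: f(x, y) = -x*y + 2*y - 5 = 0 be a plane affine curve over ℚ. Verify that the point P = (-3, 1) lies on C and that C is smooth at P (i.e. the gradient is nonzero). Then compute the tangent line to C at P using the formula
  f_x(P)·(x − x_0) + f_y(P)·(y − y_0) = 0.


Tangent line at P: -x + 5*y - 8 = 0.

Step 1: f(-3, 1) = 0, so P lies on C.
Step 2: partial derivatives
  f_x(x, y) = -y, f_y(x, y) = 2 - x.
  f_x(P) = -1, f_y(P) = 5 (gradient nonzero, so P is smooth).
Step 3: tangent line at P: -1·(x − -3) + 5·(y − 1) = 0.
Expanding: -x + 5*y - 8 = 0.


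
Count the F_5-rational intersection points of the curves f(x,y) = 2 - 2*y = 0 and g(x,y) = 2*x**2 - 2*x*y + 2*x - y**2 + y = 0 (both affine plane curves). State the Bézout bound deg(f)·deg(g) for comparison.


Common zeros: {(0, 1)}; count = 1; Bézout bound = 2.

deg(f) = 1, deg(g) = 2, so Bézout bound = 2.
Scan x ∈ F_5. For each x, list the y ∈ F_5 with f(x, y) ≡ 0 and those with g(x, y) ≡ 0 (mod 5); the common zeros in that column are the intersection.
  x = 0: f ≡ 0 at y ∈ {1}; g ≡ 0 at y ∈ {0, 1}; common: {1}.
  x = 1: f ≡ 0 at y ∈ {1}; g ≡ 0 at y ∈ ∅; common: ∅.
  x = 2: f ≡ 0 at y ∈ {1}; g ≡ 0 at y ∈ ∅; common: ∅.
  x = 3: f ≡ 0 at y ∈ {1}; g ≡ 0 at y ∈ {2, 3}; common: ∅.
  x = 4: f ≡ 0 at y ∈ {1}; g ≡ 0 at y ∈ {0, 3}; common: ∅.
Collecting: common zeros = {(0, 1)}, so the count is 1.
Comparison with the Bézout bound: 1 ≤ 2 = deg(f)·deg(g), as expected for curves with no common component (the affine F_5-count falls short of the bound because intersections may lie at infinity, over extension fields, or carry multiplicity).


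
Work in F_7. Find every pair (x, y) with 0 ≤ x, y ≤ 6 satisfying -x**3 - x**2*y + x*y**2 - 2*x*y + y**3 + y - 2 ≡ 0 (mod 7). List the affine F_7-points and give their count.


Affine F_7-points: {(0, 1), (0, 3), (2, 1), (2, 3), (4, 1), (5, 4), (6, 2)}; count = 7.

For each of the 49 pairs (x, y) ∈ F_7², evaluate f(x, y) mod 7. Record the zeros.
  x = 0: [0↦5, 1↦0, 2↦1, 3↦0, 4↦3, 5↦2, 6↦3]  zeros at y ∈ {1, 3}
  x = 1: [0↦4, 1↦4, 2↦5, 3↦6, 4↦6, 5↦4, 6↦6]  zeros at y ∈ ∅
  x = 2: [0↦4, 1↦0, 2↦6, 3↦0, 4↦2, 5↦4, 6↦5]  zeros at y ∈ {1, 3}
  x = 3: [0↦6, 1↦3, 2↦5, 3↦4, 4↦6, 5↦3, 6↦1]  zeros at y ∈ ∅
  x = 4: [0↦4, 1↦0, 2↦3, 3↦5, 4↦5, 5↦2, 6↦2]  zeros at y ∈ {1}
  x = 5: [0↦6, 1↦6, 2↦1, 3↦4, 4↦0, 5↦2, 6↦2]  zeros at y ∈ {4}
  x = 6: [0↦6, 1↦1, 2↦0, 3↦2, 4↦6, 5↦4, 6↦2]  zeros at y ∈ {2}
Collecting zeros: affine points = {(0, 1), (0, 3), (2, 1), (2, 3), (4, 1), (5, 4), (6, 2)}.
Total count |C(F_7)_aff| = 7.


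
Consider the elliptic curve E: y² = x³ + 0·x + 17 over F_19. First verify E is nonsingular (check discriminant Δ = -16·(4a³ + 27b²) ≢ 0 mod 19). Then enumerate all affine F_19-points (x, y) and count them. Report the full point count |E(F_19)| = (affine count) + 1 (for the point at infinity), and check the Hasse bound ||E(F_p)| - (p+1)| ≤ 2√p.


Affine points = {(0, 6), (0, 13), (2, 5), (2, 14), (3, 5), (3, 14), (4, 9), (4, 10), (5, 3), (5, 16), (6, 9), (6, 10), (8, 4), (8, 15), (9, 9), (9, 10), (12, 4), (12, 15), (14, 5), (14, 14), (16, 3), (16, 16), (17, 3), (17, 16), (18, 4), (18, 15)}; affine count = 26; |E(F_19)| = 27.

Discriminant check: Δ ∝ 4a³ + 27b² = 4·0³ + 27·17² = 4·0 + 27·289 ≡ 13 (mod 19). Nonzero ⇒ E is nonsingular.
For each x ∈ F_19, compute rhs = x³ + 0·x + 17 mod 19, then count y ∈ F_19 with y² ≡ rhs.
  x = 0: rhs = 17, matching y values: 6, 13 (2 points).
  x = 1: rhs = 18, matching y values: none (0 points).
  x = 2: rhs = 6, matching y values: 5, 14 (2 points).
  x = 3: rhs = 6, matching y values: 5, 14 (2 points).
  x = 4: rhs = 5, matching y values: 9, 10 (2 points).
  x = 5: rhs = 9, matching y values: 3, 16 (2 points).
  x = 6: rhs = 5, matching y values: 9, 10 (2 points).
  x = 7: rhs = 18, matching y values: none (0 points).
  x = 8: rhs = 16, matching y values: 4, 15 (2 points).
  x = 9: rhs = 5, matching y values: 9, 10 (2 points).
  x = 10: rhs = 10, matching y values: none (0 points).
  x = 11: rhs = 18, matching y values: none (0 points).
  x = 12: rhs = 16, matching y values: 4, 15 (2 points).
  x = 13: rhs = 10, matching y values: none (0 points).
  x = 14: rhs = 6, matching y values: 5, 14 (2 points).
  x = 15: rhs = 10, matching y values: none (0 points).
  x = 16: rhs = 9, matching y values: 3, 16 (2 points).
  x = 17: rhs = 9, matching y values: 3, 16 (2 points).
  x = 18: rhs = 16, matching y values: 4, 15 (2 points).
Total affine count: 26.
Full point count |E(F_19)| = 26 + 1 = 27.
Hasse bound: |27 − (19+1)| = |7| = 7 ≤ 2√19 ≈ 8.7178 ✓.


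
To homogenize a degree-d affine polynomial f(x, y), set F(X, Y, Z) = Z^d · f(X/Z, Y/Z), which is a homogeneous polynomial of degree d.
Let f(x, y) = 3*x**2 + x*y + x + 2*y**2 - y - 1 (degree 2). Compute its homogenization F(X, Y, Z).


F(X, Y, Z) = 3*X**2 + X*Y + X*Z + 2*Y**2 - Y*Z - Z**2

deg(f) = 2.
Substitute x = X/Z, y = Y/Z into f, then multiply by Z^2.
  monomial 3·x^2·y^0 ↦ 3·X^2·Y^0·Z^0.
  monomial 1·x^1·y^1 ↦ 1·X^1·Y^1·Z^0.
  monomial 1·x^1·y^0 ↦ 1·X^1·Y^0·Z^1.
  monomial 2·x^0·y^2 ↦ 2·X^0·Y^2·Z^0.
  monomial -1·x^0·y^1 ↦ -1·X^0·Y^1·Z^1.
  monomial -1·x^0·y^0 ↦ -1·X^0·Y^0·Z^2.
Collecting: F(X, Y, Z) = 3*X**2 + X*Y + X*Z + 2*Y**2 - Y*Z - Z**2.


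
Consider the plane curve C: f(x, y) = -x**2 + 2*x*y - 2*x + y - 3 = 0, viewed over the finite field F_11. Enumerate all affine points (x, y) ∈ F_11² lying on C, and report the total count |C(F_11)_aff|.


Affine F_11-points: {(0, 3), (1, 2), (2, 0), (3, 1), (4, 3), (6, 9), (7, 0), (8, 1), (9, 10), (10, 9)}; count = 10.

For each of the 121 pairs (x, y) ∈ F_11², evaluate f(x, y) mod 11. Record the zeros.
  x = 0: [0↦8, 1↦9, 2↦10, 3↦0, 4↦1, 5↦2, 6↦3, 7↦4, 8↦5, 9↦6, 10↦7]  zeros at y ∈ {3}
  x = 1: [0↦5, 1↦8, 2↦0, 3↦3, 4↦6, 5↦9, 6↦1, 7↦4, 8↦7, 9↦10, 10↦2]  zeros at y ∈ {2}
  x = 2: [0↦0, 1↦5, 2↦10, 3↦4, 4↦9, 5↦3, 6↦8, 7↦2, 8↦7, 9↦1, 10↦6]  zeros at y ∈ {0}
  x = 3: [0↦4, 1↦0, 2↦7, 3↦3, 4↦10, 5↦6, 6↦2, 7↦9, 8↦5, 9↦1, 10↦8]  zeros at y ∈ {1}
  x = 4: [0↦6, 1↦4, 2↦2, 3↦0, 4↦9, 5↦7, 6↦5, 7↦3, 8↦1, 9↦10, 10↦8]  zeros at y ∈ {3}
  x = 5: [0↦6, 1↦6, 2↦6, 3↦6, 4↦6, 5↦6, 6↦6, 7↦6, 8↦6, 9↦6, 10↦6]  zeros at y ∈ ∅
  x = 6: [0↦4, 1↦6, 2↦8, 3↦10, 4↦1, 5↦3, 6↦5, 7↦7, 8↦9, 9↦0, 10↦2]  zeros at y ∈ {9}
  x = 7: [0↦0, 1↦4, 2↦8, 3↦1, 4↦5, 5↦9, 6↦2, 7↦6, 8↦10, 9↦3, 10↦7]  zeros at y ∈ {0}
  x = 8: [0↦5, 1↦0, 2↦6, 3↦1, 4↦7, 5↦2, 6↦8, 7↦3, 8↦9, 9↦4, 10↦10]  zeros at y ∈ {1}
  x = 9: [0↦8, 1↦5, 2↦2, 3↦10, 4↦7, 5↦4, 6↦1, 7↦9, 8↦6, 9↦3, 10↦0]  zeros at y ∈ {10}
  x = 10: [0↦9, 1↦8, 2↦7, 3↦6, 4↦5, 5↦4, 6↦3, 7↦2, 8↦1, 9↦0, 10↦10]  zeros at y ∈ {9}
Collecting zeros: affine points = {(0, 3), (1, 2), (2, 0), (3, 1), (4, 3), (6, 9), (7, 0), (8, 1), (9, 10), (10, 9)}.
Total count |C(F_11)_aff| = 10.


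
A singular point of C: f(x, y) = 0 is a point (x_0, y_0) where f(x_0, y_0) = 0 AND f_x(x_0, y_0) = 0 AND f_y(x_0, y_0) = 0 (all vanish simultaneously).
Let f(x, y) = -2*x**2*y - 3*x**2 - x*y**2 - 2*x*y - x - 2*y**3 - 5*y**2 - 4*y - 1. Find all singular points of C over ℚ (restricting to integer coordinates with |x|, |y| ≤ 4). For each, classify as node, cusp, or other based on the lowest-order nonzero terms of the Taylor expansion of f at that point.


Singular points: {(0, -1)}; classification: node.

Compute partial derivatives:
  f_x = -4*x*y - 6*x - y**2 - 2*y - 1.
  f_y = -2*x**2 - 2*x*y - 2*x - 6*y**2 - 10*y - 4.
Scan x_0 ∈ {−4, ..., 4}. For each x_0, f_y(x_0, y) is a polynomial in y; find its integer roots y ∈ {−4, ..., 4}, then test f_x and f at those candidates.
  x = -4: f_y(-4, y) = -6*y**2 - 2*y - 28; no integer root y with |y| ≤ 4.
  x = -3: f_y(-3, y) = -6*y**2 - 4*y - 16; no integer root y with |y| ≤ 4.
  x = -2: f_y(-2, y) = -6*y**2 - 6*y - 8; no integer root y with |y| ≤ 4.
  x = -1: f_y(-1, y) = -6*y**2 - 8*y - 4; no integer root y with |y| ≤ 4.
  x = 0: f_y(0, y) = -6*y**2 - 10*y - 4; vanishes at y ∈ {-1}. (0, -1): f_x = 0, f = 0 — SINGULAR.
  x = 1: f_y(1, y) = -6*y**2 - 12*y - 8; no integer root y with |y| ≤ 4.
  x = 2: f_y(2, y) = -6*y**2 - 14*y - 16; no integer root y with |y| ≤ 4.
  x = 3: f_y(3, y) = -6*y**2 - 16*y - 28; no integer root y with |y| ≤ 4.
  x = 4: f_y(4, y) = -6*y**2 - 18*y - 44; no integer root y with |y| ≤ 4.
Only singular point on the grid: (0, -1).
Classify: substitute x = 0 + u, y = -1 + v and expand: f = -2*u**2*v - u**2 - u*v**2 - 2*v**3 + v**2.
No constant or linear terms (consistent with a singular point). Quadratic part: -u**2 + v**2. Cubic part: -2*u**2*v - u*v**2 - 2*v**3.
The quadratic part v**2 - u**2 = (v − u)(v + u) splits into two distinct linear factors, so there are two distinct tangent lines y − -1 = ±(x − 0) — this is a node (ordinary double point).
Classification: node.


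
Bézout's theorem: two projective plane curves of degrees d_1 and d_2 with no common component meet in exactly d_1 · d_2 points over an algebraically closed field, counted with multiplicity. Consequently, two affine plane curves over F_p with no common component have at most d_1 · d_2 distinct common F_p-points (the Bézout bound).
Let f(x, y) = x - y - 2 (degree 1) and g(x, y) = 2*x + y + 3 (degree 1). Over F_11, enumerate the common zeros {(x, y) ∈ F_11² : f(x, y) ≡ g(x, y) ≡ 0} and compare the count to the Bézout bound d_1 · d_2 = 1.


Common zeros: {(7, 5)}; count = 1; Bézout bound = 1.

deg(f) = 1, deg(g) = 1, so Bézout bound = 1.
Scan x ∈ F_11. For each x, list the y ∈ F_11 with f(x, y) ≡ 0 and those with g(x, y) ≡ 0 (mod 11); the common zeros in that column are the intersection.
  x = 0: f ≡ 0 at y ∈ {9}; g ≡ 0 at y ∈ {8}; common: ∅.
  x = 1: f ≡ 0 at y ∈ {10}; g ≡ 0 at y ∈ {6}; common: ∅.
  x = 2: f ≡ 0 at y ∈ {0}; g ≡ 0 at y ∈ {4}; common: ∅.
  x = 3: f ≡ 0 at y ∈ {1}; g ≡ 0 at y ∈ {2}; common: ∅.
  x = 4: f ≡ 0 at y ∈ {2}; g ≡ 0 at y ∈ {0}; common: ∅.
  x = 5: f ≡ 0 at y ∈ {3}; g ≡ 0 at y ∈ {9}; common: ∅.
  x = 6: f ≡ 0 at y ∈ {4}; g ≡ 0 at y ∈ {7}; common: ∅.
  x = 7: f ≡ 0 at y ∈ {5}; g ≡ 0 at y ∈ {5}; common: {5}.
  x = 8: f ≡ 0 at y ∈ {6}; g ≡ 0 at y ∈ {3}; common: ∅.
  x = 9: f ≡ 0 at y ∈ {7}; g ≡ 0 at y ∈ {1}; common: ∅.
  x = 10: f ≡ 0 at y ∈ {8}; g ≡ 0 at y ∈ {10}; common: ∅.
Collecting: common zeros = {(7, 5)}, so the count is 1.
Comparison with the Bézout bound: 1 ≤ 1 = deg(f)·deg(g), as expected for curves with no common component (the bound is attained).


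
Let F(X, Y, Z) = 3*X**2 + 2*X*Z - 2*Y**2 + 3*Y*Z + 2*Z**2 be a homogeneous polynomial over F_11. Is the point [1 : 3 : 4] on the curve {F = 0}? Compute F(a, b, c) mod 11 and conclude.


F(1,3,4) ≡ 6 (mod 11); P is NOT on the curve.

Evaluate F(1, 3, 4) term-by-term (mod 11).
  3*X**2 ↦ 3·1·1·1 = 3
  2*X*Z ↦ 2·1·1·4 = 8
  -2*Y**2 ↦ -2·1·9·1 = -18
  3*Y*Z ↦ 3·1·3·4 = 36
  2*Z**2 ↦ 2·1·1·16 = 32
Sum: F(1, 3, 4) = (3) + (8) + (-18) + (36) + (32) = 61.
Reducing mod 11: 61 ≡ 6 (mod 11).
Since F(a, b, c) ≡ 6 ≠ 0 (mod 11), P does NOT lie on the curve.


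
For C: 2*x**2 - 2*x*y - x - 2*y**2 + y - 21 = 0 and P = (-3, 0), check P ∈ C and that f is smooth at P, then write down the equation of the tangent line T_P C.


Tangent line at P: -13*x + 7*y - 39 = 0.

Step 1: f(-3, 0) = 0, so P lies on C.
Step 2: partial derivatives
  f_x(x, y) = 4*x - 2*y - 1, f_y(x, y) = -2*x - 4*y + 1.
  f_x(P) = -13, f_y(P) = 7 (gradient nonzero, so P is smooth).
Step 3: tangent line at P: -13·(x − -3) + 7·(y − 0) = 0.
Expanding: -13*x + 7*y - 39 = 0.


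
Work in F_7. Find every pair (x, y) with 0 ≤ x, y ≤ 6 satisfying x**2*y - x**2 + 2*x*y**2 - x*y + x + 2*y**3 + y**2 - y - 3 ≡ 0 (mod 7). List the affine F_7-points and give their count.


Affine F_7-points: {(3, 5), (4, 1), (4, 4), (5, 4)}; count = 4.

For each of the 49 pairs (x, y) ∈ F_7², evaluate f(x, y) mod 7. Record the zeros.
  x = 0: [0↦4, 1↦6, 2↦1, 3↦1, 4↦4, 5↦1, 6↦4]  zeros at y ∈ ∅
  x = 1: [0↦4, 1↦1, 2↦2, 3↦5, 4↦1, 5↦2, 6↦6]  zeros at y ∈ ∅
  x = 2: [0↦2, 1↦3, 2↦5, 3↦6, 4↦4, 5↦4, 6↦4]  zeros at y ∈ ∅
  x = 3: [0↦5, 1↦5, 2↦3, 3↦4, 4↦6, 5↦0, 6↦5]  zeros at y ∈ {5}
  x = 4: [0↦6, 1↦0, 2↦3, 3↦6, 4↦0, 5↦4, 6↦2]  zeros at y ∈ {1, 4}
  x = 5: [0↦5, 1↦2, 2↦5, 3↦5, 4↦0, 5↦2, 6↦2]  zeros at y ∈ {4}
  x = 6: [0↦2, 1↦4, 2↦2, 3↦1, 4↦6, 5↦1, 6↦5]  zeros at y ∈ ∅
Collecting zeros: affine points = {(3, 5), (4, 1), (4, 4), (5, 4)}.
Total count |C(F_7)_aff| = 4.


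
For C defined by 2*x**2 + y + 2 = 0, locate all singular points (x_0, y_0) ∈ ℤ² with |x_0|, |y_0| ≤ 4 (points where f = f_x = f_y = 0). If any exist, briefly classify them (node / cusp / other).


No singular points in the scanned grid; C is smooth there.

Compute partial derivatives:
  f_x = 4*x.
  f_y = 1.
f_y = 1 is a nonzero constant, so f_y never vanishes: no point (x, y) can satisfy f = f_x = f_y = 0. In particular no (x, y) ∈ {−4, ..., 4}² is singular; the curve is smooth.


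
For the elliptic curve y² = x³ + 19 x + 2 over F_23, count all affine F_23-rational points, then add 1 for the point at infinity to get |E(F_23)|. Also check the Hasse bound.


Affine points = {(0, 5), (0, 18), (2, 5), (2, 18), (4, 2), (4, 21), (7, 8), (7, 15), (11, 1), (11, 22), (12, 7), (12, 16), (13, 10), (13, 13), (16, 3), (16, 20), (18, 9), (18, 14), (19, 0), (21, 5), (21, 18)}; affine count = 21; |E(F_23)| = 22.

Discriminant check: Δ ∝ 4a³ + 27b² = 4·19³ + 27·2² = 4·6859 + 27·4 ≡ 13 (mod 23). Nonzero ⇒ E is nonsingular.
For each x ∈ F_23, compute rhs = x³ + 19·x + 2 mod 23, then count y ∈ F_23 with y² ≡ rhs.
  x = 0: rhs = 2, matching y values: 5, 18 (2 points).
  x = 1: rhs = 22, matching y values: none (0 points).
  x = 2: rhs = 2, matching y values: 5, 18 (2 points).
  x = 3: rhs = 17, matching y values: none (0 points).
  x = 4: rhs = 4, matching y values: 2, 21 (2 points).
  x = 5: rhs = 15, matching y values: none (0 points).
  x = 6: rhs = 10, matching y values: none (0 points).
  x = 7: rhs = 18, matching y values: 8, 15 (2 points).
  x = 8: rhs = 22, matching y values: none (0 points).
  x = 9: rhs = 5, matching y values: none (0 points).
  x = 10: rhs = 19, matching y values: none (0 points).
  x = 11: rhs = 1, matching y values: 1, 22 (2 points).
  x = 12: rhs = 3, matching y values: 7, 16 (2 points).
  x = 13: rhs = 8, matching y values: 10, 13 (2 points).
  x = 14: rhs = 22, matching y values: none (0 points).
  x = 15: rhs = 5, matching y values: none (0 points).
  x = 16: rhs = 9, matching y values: 3, 20 (2 points).
  x = 17: rhs = 17, matching y values: none (0 points).
  x = 18: rhs = 12, matching y values: 9, 14 (2 points).
  x = 19: rhs = 0, matching y values: 0 (1 points).
  x = 20: rhs = 10, matching y values: none (0 points).
  x = 21: rhs = 2, matching y values: 5, 18 (2 points).
  x = 22: rhs = 5, matching y values: none (0 points).
Total affine count: 21.
Full point count |E(F_23)| = 21 + 1 = 22.
Hasse bound: |22 − (23+1)| = |-2| = 2 ≤ 2√23 ≈ 9.5917 ✓.


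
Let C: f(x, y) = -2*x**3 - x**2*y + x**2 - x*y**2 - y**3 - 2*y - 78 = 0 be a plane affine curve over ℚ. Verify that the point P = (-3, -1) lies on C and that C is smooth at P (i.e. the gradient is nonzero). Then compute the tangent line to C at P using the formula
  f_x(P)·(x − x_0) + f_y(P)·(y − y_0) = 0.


Tangent line at P: -67*x - 20*y - 221 = 0.

Step 1: f(-3, -1) = 0, so P lies on C.
Step 2: partial derivatives
  f_x(x, y) = -6*x**2 - 2*x*y + 2*x - y**2, f_y(x, y) = -x**2 - 2*x*y - 3*y**2 - 2.
  f_x(P) = -67, f_y(P) = -20 (gradient nonzero, so P is smooth).
Step 3: tangent line at P: -67·(x − -3) + -20·(y − -1) = 0.
Expanding: -67*x - 20*y - 221 = 0.


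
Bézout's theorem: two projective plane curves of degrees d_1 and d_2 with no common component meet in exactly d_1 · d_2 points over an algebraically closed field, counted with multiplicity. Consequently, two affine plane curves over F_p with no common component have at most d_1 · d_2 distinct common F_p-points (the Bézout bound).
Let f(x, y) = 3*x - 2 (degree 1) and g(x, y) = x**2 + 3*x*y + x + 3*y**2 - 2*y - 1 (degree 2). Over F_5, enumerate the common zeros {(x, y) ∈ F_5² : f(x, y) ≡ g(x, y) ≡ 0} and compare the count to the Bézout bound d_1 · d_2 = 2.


Common zeros: ∅; count = 0; Bézout bound = 2.

deg(f) = 1, deg(g) = 2, so Bézout bound = 2.
Scan x ∈ F_5. For each x, list the y ∈ F_5 with f(x, y) ≡ 0 and those with g(x, y) ≡ 0 (mod 5); the common zeros in that column are the intersection.
  x = 0: f ≡ 0 at y ∈ ∅; g ≡ 0 at y ∈ {1, 3}; common: ∅.
  x = 1: f ≡ 0 at y ∈ ∅; g ≡ 0 at y ∈ {1, 2}; common: ∅.
  x = 2: f ≡ 0 at y ∈ ∅; g ≡ 0 at y ∈ {0, 2}; common: ∅.
  x = 3: f ≡ 0 at y ∈ ∅; g ≡ 0 at y ∈ ∅; common: ∅.
  x = 4: f ≡ 0 at y ∈ {0, 1, 2, 3, 4}; g ≡ 0 at y ∈ ∅; common: ∅.
Collecting: common zeros = ∅, so the count is 0.
Comparison with the Bézout bound: 0 ≤ 2 = deg(f)·deg(g), as expected for curves with no common component (the affine F_5-count falls short of the bound because intersections may lie at infinity, over extension fields, or carry multiplicity).


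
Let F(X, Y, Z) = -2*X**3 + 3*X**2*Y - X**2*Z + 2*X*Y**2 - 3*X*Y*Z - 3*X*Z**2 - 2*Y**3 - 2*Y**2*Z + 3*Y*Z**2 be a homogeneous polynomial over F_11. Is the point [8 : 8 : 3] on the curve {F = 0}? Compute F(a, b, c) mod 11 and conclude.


F(8,8,3) ≡ 9 (mod 11); P is NOT on the curve.

Evaluate F(8, 8, 3) term-by-term (mod 11).
  -2*X**3 ↦ -2·512·1·1 = -1024
  3*X**2*Y ↦ 3·64·8·1 = 1536
  -X**2*Z ↦ -1·64·1·3 = -192
  2*X*Y**2 ↦ 2·8·64·1 = 1024
  -3*X*Y*Z ↦ -3·8·8·3 = -576
  -3*X*Z**2 ↦ -3·8·1·9 = -216
  -2*Y**3 ↦ -2·1·512·1 = -1024
  -2*Y**2*Z ↦ -2·1·64·3 = -384
  3*Y*Z**2 ↦ 3·1·8·9 = 216
Sum: F(8, 8, 3) = (-1024) + (1536) + (-192) + (1024) + (-576) + (-216) + (-1024) + (-384) + (216) = -640.
Reducing mod 11: -640 ≡ 9 (mod 11).
Since F(a, b, c) ≡ 9 ≠ 0 (mod 11), P does NOT lie on the curve.


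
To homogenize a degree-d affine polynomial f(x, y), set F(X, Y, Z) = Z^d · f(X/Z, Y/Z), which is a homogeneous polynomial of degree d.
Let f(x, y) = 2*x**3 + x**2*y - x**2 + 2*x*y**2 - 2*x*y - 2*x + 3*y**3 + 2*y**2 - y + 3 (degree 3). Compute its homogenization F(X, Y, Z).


F(X, Y, Z) = 2*X**3 + X**2*Y - X**2*Z + 2*X*Y**2 - 2*X*Y*Z - 2*X*Z**2 + 3*Y**3 + 2*Y**2*Z - Y*Z**2 + 3*Z**3

deg(f) = 3.
Substitute x = X/Z, y = Y/Z into f, then multiply by Z^3.
  monomial 2·x^3·y^0 ↦ 2·X^3·Y^0·Z^0.
  monomial 1·x^2·y^1 ↦ 1·X^2·Y^1·Z^0.
  monomial -1·x^2·y^0 ↦ -1·X^2·Y^0·Z^1.
  monomial 2·x^1·y^2 ↦ 2·X^1·Y^2·Z^0.
  monomial -2·x^1·y^1 ↦ -2·X^1·Y^1·Z^1.
  monomial -2·x^1·y^0 ↦ -2·X^1·Y^0·Z^2.
  monomial 3·x^0·y^3 ↦ 3·X^0·Y^3·Z^0.
  monomial 2·x^0·y^2 ↦ 2·X^0·Y^2·Z^1.
  monomial -1·x^0·y^1 ↦ -1·X^0·Y^1·Z^2.
  monomial 3·x^0·y^0 ↦ 3·X^0·Y^0·Z^3.
Collecting: F(X, Y, Z) = 2*X**3 + X**2*Y - X**2*Z + 2*X*Y**2 - 2*X*Y*Z - 2*X*Z**2 + 3*Y**3 + 2*Y**2*Z - Y*Z**2 + 3*Z**3.


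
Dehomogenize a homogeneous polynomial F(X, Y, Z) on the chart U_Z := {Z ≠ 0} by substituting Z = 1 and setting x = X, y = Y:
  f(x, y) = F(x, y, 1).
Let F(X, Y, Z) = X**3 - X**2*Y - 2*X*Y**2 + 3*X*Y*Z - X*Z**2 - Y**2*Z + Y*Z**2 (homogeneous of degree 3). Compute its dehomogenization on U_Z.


f(x, y) = x**3 - x**2*y - 2*x*y**2 + 3*x*y - x - y**2 + y

On U_Z we set Z = 1. Each monomial c·X^i·Y^j·Z^k in F becomes c·x^i·y^j·1^k = c·x^i·y^j.
Substituting Z = 1: F(X, Y, 1) = x**3 - x**2*y - 2*x*y**2 + 3*x*y - x - y**2 + y.
Note: deg(f) ≤ deg(F) = 3; strict inequality happens when F is divisible by Z (lost terms).


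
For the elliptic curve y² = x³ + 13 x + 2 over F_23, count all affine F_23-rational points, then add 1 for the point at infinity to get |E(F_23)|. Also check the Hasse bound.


Affine points = {(0, 5), (0, 18), (1, 4), (1, 19), (2, 6), (2, 17), (4, 7), (4, 16), (5, 10), (5, 13), (11, 2), (11, 21), (12, 0), (19, 1), (19, 22)}; affine count = 15; |E(F_23)| = 16.

Discriminant check: Δ ∝ 4a³ + 27b² = 4·13³ + 27·2² = 4·2197 + 27·4 ≡ 18 (mod 23). Nonzero ⇒ E is nonsingular.
For each x ∈ F_23, compute rhs = x³ + 13·x + 2 mod 23, then count y ∈ F_23 with y² ≡ rhs.
  x = 0: rhs = 2, matching y values: 5, 18 (2 points).
  x = 1: rhs = 16, matching y values: 4, 19 (2 points).
  x = 2: rhs = 13, matching y values: 6, 17 (2 points).
  x = 3: rhs = 22, matching y values: none (0 points).
  x = 4: rhs = 3, matching y values: 7, 16 (2 points).
  x = 5: rhs = 8, matching y values: 10, 13 (2 points).
  x = 6: rhs = 20, matching y values: none (0 points).
  x = 7: rhs = 22, matching y values: none (0 points).
  x = 8: rhs = 20, matching y values: none (0 points).
  x = 9: rhs = 20, matching y values: none (0 points).
  x = 10: rhs = 5, matching y values: none (0 points).
  x = 11: rhs = 4, matching y values: 2, 21 (2 points).
  x = 12: rhs = 0, matching y values: 0 (1 points).
  x = 13: rhs = 22, matching y values: none (0 points).
  x = 14: rhs = 7, matching y values: none (0 points).
  x = 15: rhs = 7, matching y values: none (0 points).
  x = 16: rhs = 5, matching y values: none (0 points).
  x = 17: rhs = 7, matching y values: none (0 points).
  x = 18: rhs = 19, matching y values: none (0 points).
  x = 19: rhs = 1, matching y values: 1, 22 (2 points).
  x = 20: rhs = 5, matching y values: none (0 points).
  x = 21: rhs = 14, matching y values: none (0 points).
  x = 22: rhs = 11, matching y values: none (0 points).
Total affine count: 15.
Full point count |E(F_23)| = 15 + 1 = 16.
Hasse bound: |16 − (23+1)| = |-8| = 8 ≤ 2√23 ≈ 9.5917 ✓.


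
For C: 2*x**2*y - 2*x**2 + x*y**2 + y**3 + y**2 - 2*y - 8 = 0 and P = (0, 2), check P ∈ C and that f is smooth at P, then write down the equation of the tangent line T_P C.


Tangent line at P: 4*x + 14*y - 28 = 0.

Step 1: f(0, 2) = 0, so P lies on C.
Step 2: partial derivatives
  f_x(x, y) = 4*x*y - 4*x + y**2, f_y(x, y) = 2*x**2 + 2*x*y + 3*y**2 + 2*y - 2.
  f_x(P) = 4, f_y(P) = 14 (gradient nonzero, so P is smooth).
Step 3: tangent line at P: 4·(x − 0) + 14·(y − 2) = 0.
Expanding: 4*x + 14*y - 28 = 0.


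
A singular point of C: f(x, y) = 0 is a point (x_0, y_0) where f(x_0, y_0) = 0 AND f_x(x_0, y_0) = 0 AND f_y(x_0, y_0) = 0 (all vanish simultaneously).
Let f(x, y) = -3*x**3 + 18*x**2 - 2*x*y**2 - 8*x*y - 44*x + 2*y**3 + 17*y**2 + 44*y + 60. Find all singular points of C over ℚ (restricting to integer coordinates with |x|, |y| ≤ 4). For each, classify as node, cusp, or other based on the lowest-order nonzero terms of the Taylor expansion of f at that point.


Singular points: {(2, -2)}; classification: cusp.

Compute partial derivatives:
  f_x = -9*x**2 + 36*x - 2*y**2 - 8*y - 44.
  f_y = -4*x*y - 8*x + 6*y**2 + 34*y + 44.
Scan x_0 ∈ {−4, ..., 4}. For each x_0, f_y(x_0, y) is a polynomial in y; find its integer roots y ∈ {−4, ..., 4}, then test f_x and f at those candidates.
  x = -4: f_y(-4, y) = 6*y**2 + 50*y + 76; vanishes at y ∈ {-2}. (-4, -2): f_x = -324 ≠ 0.
  x = -3: f_y(-3, y) = 6*y**2 + 46*y + 68; vanishes at y ∈ {-2}. (-3, -2): f_x = -225 ≠ 0.
  x = -2: f_y(-2, y) = 6*y**2 + 42*y + 60; vanishes at y ∈ {-2}. (-2, -2): f_x = -144 ≠ 0.
  x = -1: f_y(-1, y) = 6*y**2 + 38*y + 52; vanishes at y ∈ {-2}. (-1, -2): f_x = -81 ≠ 0.
  x = 0: f_y(0, y) = 6*y**2 + 34*y + 44; vanishes at y ∈ {-2}. (0, -2): f_x = -36 ≠ 0.
  x = 1: f_y(1, y) = 6*y**2 + 30*y + 36; vanishes at y ∈ {-3, -2}. (1, -3): f_x = -11 ≠ 0; (1, -2): f_x = -9 ≠ 0.
  x = 2: f_y(2, y) = 6*y**2 + 26*y + 28; vanishes at y ∈ {-2}. (2, -2): f_x = 0, f = 0 — SINGULAR.
  x = 3: f_y(3, y) = 6*y**2 + 22*y + 20; vanishes at y ∈ {-2}. (3, -2): f_x = -9 ≠ 0.
  x = 4: f_y(4, y) = 6*y**2 + 18*y + 12; vanishes at y ∈ {-2, -1}. (4, -2): f_x = -36 ≠ 0; (4, -1): f_x = -38 ≠ 0.
Only singular point on the grid: (2, -2).
Classify: substitute x = 2 + u, y = -2 + v and expand: f = -3*u**3 - 2*u*v**2 + 2*v**3 + v**2.
No constant or linear terms (consistent with a singular point). Quadratic part: v**2. Cubic part: -3*u**3 - 2*u*v**2 + 2*v**3.
The quadratic part v**2 is a perfect square, so there is a single (double) tangent line v = 0, i.e. y = -2. Restricting the cubic part to that line (v = 0) leaves -3*u**3 ≠ 0, so f is not divisible by v and the branch is v² ≈ 3*u**3 to lowest order — this is a cusp.
Classification: cusp.
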